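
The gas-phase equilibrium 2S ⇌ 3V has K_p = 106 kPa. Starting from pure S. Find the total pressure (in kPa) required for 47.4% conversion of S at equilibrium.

Take 1 mol S as basis and let X be its fractional conversion, so ξ = 0.5X.
Mole table: n_S = 1 − X; n_V = 1.5X.
n_T = Σnᵢ = 1 + 0.5X.
K_p = p_V^3 / (p_S^2) with p_i = (n_i/n_T)·P.
At X = 0.474: the mole-fraction product g(X) = Π y_i^ν_i = 1.05. Since K_p = g(X)·P^{1}, P = (K_p/g)^(1/1) = (106/1.05)^(1/1) = 101 kPa.

P = 101 kPa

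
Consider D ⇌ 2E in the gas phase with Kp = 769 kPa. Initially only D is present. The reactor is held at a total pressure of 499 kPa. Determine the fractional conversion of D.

X = 0.527

Basis: 1 mol D initially; let X = conversion of D. Extent ξ = X.
At extent ξ: n_D = 1 − X; n_E = 2X.
n_T = Σnᵢ = 1 + X.
Mole fractions y_i = n_i/n_T; Kp = p_E^2 / (p_D) with p_i = y_i·P.
Setting this equal to 769 kPa and taking the physical root (0 < X < 1) gives X = 0.527.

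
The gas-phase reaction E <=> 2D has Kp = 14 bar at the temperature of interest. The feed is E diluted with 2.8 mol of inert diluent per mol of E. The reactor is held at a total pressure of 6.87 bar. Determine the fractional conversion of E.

X = 0.755

Take 1 mol E as basis and let X be its fractional conversion, so ξ = X.
At extent ξ: n_E = 1 − X; n_D = 2X; n_I = 2.8 (inert).
n_T = Σnᵢ = 3.8 + X.
y_i = n_i/n_T, p_i = y_i·P. Kp = p_D^2 / (p_E).
Substituting and setting equal to 14 bar gives a polynomial in X; the root in (0,1) is X = 0.755.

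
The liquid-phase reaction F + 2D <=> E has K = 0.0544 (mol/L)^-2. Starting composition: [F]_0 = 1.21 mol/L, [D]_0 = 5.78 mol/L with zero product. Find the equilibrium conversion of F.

X = 0.525

Let X = conversion of F; extent ξ = 1.21·X mol/L.
Concentrations: [F] = 1.21 − 1.21X; [D] = 5.78 − 2.42X; [E] = 1.21X.
K = [E] / ([F] [D]^2).
Setting equal to 0.0544 and solving for X on (0,1) gives X = 0.525.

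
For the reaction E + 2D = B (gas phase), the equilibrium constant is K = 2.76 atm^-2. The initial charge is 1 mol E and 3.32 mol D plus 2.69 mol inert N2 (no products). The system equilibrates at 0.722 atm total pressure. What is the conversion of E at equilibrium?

Take 1 mol E as basis and let X be its fractional conversion, so ξ = X.
Species balance: n_E = 1 − X; n_D = 3.32 − 2X; n_B = X; n_I = 2.69 (inert).
Summing: n_T = 7.01 − 2X.
y_i = n_i/n_T, p_i = y_i·P. K = p_B / (p_E p_D^2).
Substituting and setting equal to 2.76 atm^-2 gives a polynomial in X; the root in (0,1) is X = 0.217.

X = 0.217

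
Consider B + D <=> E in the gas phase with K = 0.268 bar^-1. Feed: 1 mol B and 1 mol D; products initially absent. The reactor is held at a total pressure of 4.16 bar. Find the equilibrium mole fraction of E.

Basis: 1 mol B initially; let X = conversion of B. Extent ξ = X.
At extent ξ: n_B = 1 − X; n_D = 1 − X; n_E = X.
n_T = Σnᵢ = 2 − X.
With p_i = (n_i/n_T)P, K = p_E / (p_B p_D).
This yields a degree-2 equation in X; solving on (0,1), X = 0.312.
Then n_E = 0.312, n_T = 1.69, so y_E = 0.185.

y_E = 0.185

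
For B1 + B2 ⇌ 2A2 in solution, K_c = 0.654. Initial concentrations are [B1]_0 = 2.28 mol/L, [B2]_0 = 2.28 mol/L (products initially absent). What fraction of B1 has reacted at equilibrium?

X = 0.288

Let X = conversion of B1; extent ξ = 2.28·X mol/L.
Concentrations: [B1] = 2.28 − 2.28X; [B2] = 2.28 − 2.28X; [A2] = 4.56X.
K_c = [A2]^2 / ([B1] [B2]).
This equals 0.654 at X = 0.288 (the root in 0 < X < 1).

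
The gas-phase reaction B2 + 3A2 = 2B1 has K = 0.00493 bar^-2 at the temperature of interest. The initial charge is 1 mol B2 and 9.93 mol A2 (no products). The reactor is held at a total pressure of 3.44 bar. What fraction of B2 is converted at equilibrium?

X = 0.273

Take 1 mol B2 as basis and let X be its fractional conversion, so ξ = X.
Species balance: n_B2 = 1 − X; n_A2 = 9.93 − 3X; n_B1 = 2X.
n_T = Σnᵢ = 10.9 − 2X.
Mole fractions y_i = n_i/n_T; K = p_B1^2 / (p_B2 p_A2^3) with p_i = y_i·P.
This yields a degree-4 equation in X; solving on (0,1), X = 0.273.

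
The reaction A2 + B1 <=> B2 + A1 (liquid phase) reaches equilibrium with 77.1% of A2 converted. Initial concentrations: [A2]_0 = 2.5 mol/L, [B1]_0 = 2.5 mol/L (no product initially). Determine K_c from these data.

K_c = 11.3

Let X = conversion of A2.
Concentrations: [A2] = 2.5 − 2.5X; [B1] = 2.5 − 2.5X; [B2] = 2.5X; [A1] = 2.5X.
At X = 0.771: [A2] = 0.573, [B1] = 0.573, [B2] = 1.93, [A1] = 1.93.
K_c = [B2] [A1] / ([A2] [B1]) = 11.3.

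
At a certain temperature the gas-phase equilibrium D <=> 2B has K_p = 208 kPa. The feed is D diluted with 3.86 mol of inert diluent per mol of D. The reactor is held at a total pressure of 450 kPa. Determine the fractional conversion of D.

Let X = conversion of D (basis 1 mol D); extent of reaction ξ = X.
Moles: n_D = 1 − X; n_B = 2X; n_I = 3.86 (inert).
Total moles n_T = 4.86 + X.
y_i = n_i/n_T, p_i = y_i·P. K_p = p_B^2 / (p_D).
Setting this equal to 208 kPa and taking the physical root (0 < X < 1) gives X = 0.537.

X = 0.537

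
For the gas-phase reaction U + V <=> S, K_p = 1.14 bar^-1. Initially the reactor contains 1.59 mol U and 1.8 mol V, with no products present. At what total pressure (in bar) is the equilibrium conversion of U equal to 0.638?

Take 1.59 mol U as basis and let X be its fractional conversion, so ξ = 1.59X.
At extent ξ: n_U = 1.59 − 1.59X; n_V = 1.8 − 1.59X; n_S = 1.59X.
Summing: n_T = 3.39 − 1.59X.
K_p = p_S / (p_U p_V) with p_i = (n_i/n_T)·P.
At X = 0.638: the mole-fraction product g(X) = Π y_i^ν_i = 5.33. Since K_p = g(X)·P^{-1}, P = (g/K_p)^(1/1) = (5.33/1.14)^(1/1) = 4.68 bar.

P = 4.68 bar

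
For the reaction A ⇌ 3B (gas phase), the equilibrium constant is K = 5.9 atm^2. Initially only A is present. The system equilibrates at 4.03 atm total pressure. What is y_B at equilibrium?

Basis: 1 mol A initially; let X = conversion of A. Extent ξ = X.
Species balance: n_A = 1 − X; n_B = 3X.
n_T = Σnᵢ = 1 + 2X.
With p_i = (n_i/n_T)P, K = p_B^3 / (p_A).
Setting this equal to 5.9 atm^2 and taking the physical root (0 < X < 1) gives X = 0.288.
Then n_B = 0.863, n_T = 1.58, so y_B = 0.548.

y_B = 0.548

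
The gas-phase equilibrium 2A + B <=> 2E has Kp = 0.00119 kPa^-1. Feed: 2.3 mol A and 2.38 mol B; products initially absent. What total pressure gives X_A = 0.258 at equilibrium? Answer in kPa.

P = 214 kPa

Take 2.3 mol A as basis and let X be its fractional conversion, so ξ = 1.15X.
At extent ξ: n_A = 2.3 − 2.3X; n_B = 2.38 − 1.15X; n_E = 2.3X.
n_T = Σnᵢ = 4.68 − 1.15X.
Kp = p_E^2 / (p_A^2 p_B) with p_i = (n_i/n_T)·P.
At X = 0.258: the mole-fraction product g(X) = Π y_i^ν_i = 0.2544. Since Kp = g(X)·P^{-1}, P = (g/Kp)^(1/1) = (0.2544/0.00119)^(1/1) = 214 kPa.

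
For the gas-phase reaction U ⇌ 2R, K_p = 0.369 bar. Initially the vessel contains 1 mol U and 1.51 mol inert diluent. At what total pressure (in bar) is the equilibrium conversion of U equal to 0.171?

Basis: 1 mol U initially; let X = conversion of U. Extent ξ = X.
Mole table: n_U = 1 − X; n_R = 2X; n_I = 1.51 (inert).
Summing: n_T = 2.51 + X.
K_p = p_R^2 / (p_U) with p_i = (n_i/n_T)·P.
At X = 0.171: the mole-fraction product g(X) = Π y_i^ν_i = 0.05263. Since K_p = g(X)·P^{1}, P = (K_p/g)^(1/1) = (0.369/0.05263)^(1/1) = 7.01 bar.

P = 7.01 bar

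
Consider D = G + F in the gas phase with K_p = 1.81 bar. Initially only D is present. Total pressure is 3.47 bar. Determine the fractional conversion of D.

X = 0.585

Let X = conversion of D (basis 1 mol D); extent of reaction ξ = X.
At extent ξ: n_D = 1 − X; n_G = X; n_F = X.
Summing: n_T = 1 + X.
Mole fractions y_i = n_i/n_T; K_p = p_G p_F / (p_D) with p_i = y_i·P.
Substituting and setting equal to 1.81 bar gives a polynomial in X; the root in (0,1) is X = 0.585.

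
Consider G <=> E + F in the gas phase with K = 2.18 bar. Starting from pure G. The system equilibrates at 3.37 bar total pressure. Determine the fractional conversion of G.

X = 0.627

Take 1 mol G as basis and let X be its fractional conversion, so ξ = X.
Species balance: n_G = 1 − X; n_E = X; n_F = X.
n_T = Σnᵢ = 1 + X.
y_i = n_i/n_T, p_i = y_i·P. K = p_E p_F / (p_G).
Equating to 2.18 bar and solving on 0 < X < 1: X = 0.627.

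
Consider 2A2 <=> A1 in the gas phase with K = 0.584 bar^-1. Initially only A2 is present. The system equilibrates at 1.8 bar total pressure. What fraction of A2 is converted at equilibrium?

X = 0.562

Let X = conversion of A2 (basis 1 mol A2); extent of reaction ξ = 0.5X.
Moles: n_A2 = 1 − X; n_A1 = 0.5X.
Total moles n_T = 1 − 0.5X.
y_i = n_i/n_T, p_i = y_i·P. K = p_A1 / (p_A2^2).
Setting this equal to 0.584 bar^-1 and taking the physical root (0 < X < 1) gives X = 0.562.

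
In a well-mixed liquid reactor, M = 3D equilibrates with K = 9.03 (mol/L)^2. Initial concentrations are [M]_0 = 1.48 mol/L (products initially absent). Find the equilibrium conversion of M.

X = 0.440

Let X = conversion of M; extent ξ = 1.48·X mol/L.
Concentrations: [M] = 1.48 − 1.48X; [D] = 4.44X.
K = [D]^3 / ([M]).
Solving K = 9.03 for X ∈ (0,1): X = 0.440.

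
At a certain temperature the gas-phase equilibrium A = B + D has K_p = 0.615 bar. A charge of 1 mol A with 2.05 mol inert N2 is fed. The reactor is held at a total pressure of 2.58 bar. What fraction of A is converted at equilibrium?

Take 1 mol A as basis and let X be its fractional conversion, so ξ = X.
Moles: n_A = 1 − X; n_B = X; n_D = X; n_I = 2.05 (inert).
Total moles n_T = 3.05 + X.
y_i = n_i/n_T, p_i = y_i·P. K_p = p_B p_D / (p_A).
Substituting and setting equal to 0.615 bar gives a polynomial in X; the root in (0,1) is X = 0.594.

X = 0.594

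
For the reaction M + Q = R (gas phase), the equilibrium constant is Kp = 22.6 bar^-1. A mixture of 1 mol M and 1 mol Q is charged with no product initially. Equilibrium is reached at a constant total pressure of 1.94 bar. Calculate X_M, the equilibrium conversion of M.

Take 1 mol M as basis and let X be its fractional conversion, so ξ = X.
Mole table: n_M = 1 − X; n_Q = 1 − X; n_R = X.
Total moles n_T = 2 − X.
Mole fractions y_i = n_i/n_T; Kp = p_R / (p_M p_Q) with p_i = y_i·P.
Equating to 22.6 bar^-1 and solving on 0 < X < 1: X = 0.851.

X = 0.851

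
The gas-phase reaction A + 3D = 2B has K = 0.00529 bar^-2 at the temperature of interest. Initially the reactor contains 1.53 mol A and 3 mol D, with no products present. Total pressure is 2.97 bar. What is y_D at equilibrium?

Take 3 mol D as basis and let X be its fractional conversion, so ξ = X.
At extent ξ: n_A = 1.53 − X; n_D = 3 − 3X; n_B = 2X.
Total moles n_T = 4.53 − 2X.
y_i = n_i/n_T, p_i = y_i·P. K = p_B^2 / (p_A p_D^3).
Setting this equal to 0.00529 bar^-2 and taking the physical root (0 < X < 1) gives X = 0.127.
Then n_D = 2.62, n_T = 4.28, so y_D = 0.613.

y_D = 0.613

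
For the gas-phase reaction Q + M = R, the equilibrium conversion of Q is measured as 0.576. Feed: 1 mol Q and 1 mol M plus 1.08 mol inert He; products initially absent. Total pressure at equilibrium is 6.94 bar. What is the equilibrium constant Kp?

Let X = conversion of Q (basis 1 mol Q); extent of reaction ξ = X.
Species balance: n_Q = 1 − X; n_M = 1 − X; n_R = X; n_I = 1.08 (inert).
n_T = Σnᵢ = 3.08 − X.
At X = 0.576: n_Q = 0.424, n_M = 0.424, n_R = 0.576, n_T = 2.5.
p_i = (n_i/n_T)·P. Kp = p_R / (p_Q p_M) = 1.16 bar^-1.

Kp = 1.16 bar^-1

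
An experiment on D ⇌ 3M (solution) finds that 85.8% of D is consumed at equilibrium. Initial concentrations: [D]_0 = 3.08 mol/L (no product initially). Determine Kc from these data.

Let X = conversion of D.
Concentrations: [D] = 3.08 − 3.08X; [M] = 9.24X.
At X = 0.858: [D] = 0.437, [M] = 7.93.
Kc = [M]^3 / ([D]) = 1.14e+03 (mol/L)^2.

Kc = 1.14e+03 (mol/L)^2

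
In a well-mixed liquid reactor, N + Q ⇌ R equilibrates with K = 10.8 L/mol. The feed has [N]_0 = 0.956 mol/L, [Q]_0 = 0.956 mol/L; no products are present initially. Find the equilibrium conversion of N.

X = 0.733

Let X = conversion of N; extent ξ = 0.956·X mol/L.
Concentrations: [N] = 0.956 − 0.956X; [Q] = 0.956 − 0.956X; [R] = 0.956X.
K = [R] / ([N] [Q]).
Solving K = 10.8 for X ∈ (0,1): X = 0.733.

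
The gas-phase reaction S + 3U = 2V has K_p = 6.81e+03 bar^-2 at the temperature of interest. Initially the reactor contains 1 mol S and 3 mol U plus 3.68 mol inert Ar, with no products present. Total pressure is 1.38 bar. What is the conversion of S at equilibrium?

X = 0.868

Take 1 mol S as basis and let X be its fractional conversion, so ξ = X.
Mole table: n_S = 1 − X; n_U = 3 − 3X; n_V = 2X; n_I = 3.68 (inert).
Summing: n_T = 7.68 − 2X.
With p_i = (n_i/n_T)P, K_p = p_V^2 / (p_S p_U^3).
Setting this equal to 6.81e+03 bar^-2 and taking the physical root (0 < X < 1) gives X = 0.868.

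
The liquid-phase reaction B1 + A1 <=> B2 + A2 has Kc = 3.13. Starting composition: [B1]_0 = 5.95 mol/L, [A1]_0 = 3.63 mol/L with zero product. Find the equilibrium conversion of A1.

X = 0.777

Let X = conversion of A1; extent ξ = 3.63·X mol/L.
Concentrations: [B1] = 5.95 − 3.63X; [A1] = 3.63 − 3.63X; [B2] = 3.63X; [A2] = 3.63X.
Kc = [B2] [A2] / ([B1] [A1]).
Equating to 3.13: the physical root is X = 0.777.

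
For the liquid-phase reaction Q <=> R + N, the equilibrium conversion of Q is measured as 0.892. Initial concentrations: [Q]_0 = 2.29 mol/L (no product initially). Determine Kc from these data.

Let X = conversion of Q.
Concentrations: [Q] = 2.29 − 2.29X; [R] = 2.29X; [N] = 2.29X.
At X = 0.892: [Q] = 0.247, [R] = 2.04, [N] = 2.04.
Kc = [R] [N] / ([Q]) = 16.9 mol/L.

Kc = 16.9 mol/L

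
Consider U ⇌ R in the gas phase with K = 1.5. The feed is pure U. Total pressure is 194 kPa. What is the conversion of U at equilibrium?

X = 0.600

Take 1 mol U as basis and let X be its fractional conversion, so ξ = X.
Mole table: n_U = 1 − X; n_R = X.
Since Δν = 0, n_T = 1 throughout.
y_i = n_i/n_T, p_i = y_i·P. K = p_R / (p_U).
Equating to 1.5 and solving on 0 < X < 1: X = 0.600.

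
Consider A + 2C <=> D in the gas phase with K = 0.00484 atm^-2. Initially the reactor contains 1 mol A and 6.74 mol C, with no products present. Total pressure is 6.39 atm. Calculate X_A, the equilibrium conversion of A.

X = 0.129

Let X = conversion of A (basis 1 mol A); extent of reaction ξ = X.
Mole table: n_A = 1 − X; n_C = 6.74 − 2X; n_D = X.
n_T = Σnᵢ = 7.74 − 2X.
y_i = n_i/n_T, p_i = y_i·P. K = p_D / (p_A p_C^2).
Equating to 0.00484 atm^-2 and solving on 0 < X < 1: X = 0.129.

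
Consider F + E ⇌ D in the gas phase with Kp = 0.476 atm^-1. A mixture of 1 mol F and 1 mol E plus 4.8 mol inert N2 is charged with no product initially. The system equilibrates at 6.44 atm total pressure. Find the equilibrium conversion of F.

X = 0.258

Take 1 mol F as basis and let X be its fractional conversion, so ξ = X.
Mole table: n_F = 1 − X; n_E = 1 − X; n_D = X; n_I = 4.8 (inert).
n_T = Σnᵢ = 6.8 − X.
Mole fractions y_i = n_i/n_T; Kp = p_D / (p_F p_E) with p_i = y_i·P.
This yields a degree-2 equation in X; solving on (0,1), X = 0.258.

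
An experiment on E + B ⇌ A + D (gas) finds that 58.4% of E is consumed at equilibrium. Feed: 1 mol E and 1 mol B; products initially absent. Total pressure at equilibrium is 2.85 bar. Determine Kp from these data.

Kp = 1.97

Basis: 1 mol E initially; let X = conversion of E. Extent ξ = X.
Moles: n_E = 1 − X; n_B = 1 − X; n_A = X; n_D = X.
Total moles n_T = 2 (Δν = 0, constant).
At X = 0.584: n_E = 0.416, n_B = 0.416, n_A = 0.584, n_D = 0.584, n_T = 2.
p_i = (n_i/n_T)·P. Kp = p_A p_D / (p_E p_B) = 1.97.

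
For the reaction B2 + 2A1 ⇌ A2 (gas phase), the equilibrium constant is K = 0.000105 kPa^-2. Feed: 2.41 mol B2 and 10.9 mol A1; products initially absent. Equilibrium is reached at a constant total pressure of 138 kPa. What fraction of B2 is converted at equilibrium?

Basis: 2.41 mol B2 initially; let X = conversion of B2. Extent ξ = 2.41X.
Species balance: n_B2 = 2.41 − 2.41X; n_A1 = 10.9 − 4.82X; n_A2 = 2.41X.
n_T = Σnᵢ = 13.3 − 4.82X.
y_i = n_i/n_T, p_i = y_i·P. K = p_A2 / (p_B2 p_A1^2).
Setting this equal to 0.000105 kPa^-2 and taking the physical root (0 < X < 1) gives X = 0.545.

X = 0.545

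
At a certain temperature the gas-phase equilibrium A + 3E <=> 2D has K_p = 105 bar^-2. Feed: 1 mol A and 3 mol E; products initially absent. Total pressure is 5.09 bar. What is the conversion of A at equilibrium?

X = 0.879

Let X = conversion of A (basis 1 mol A); extent of reaction ξ = X.
Moles: n_A = 1 − X; n_E = 3 − 3X; n_D = 2X.
Summing: n_T = 4 − 2X.
Mole fractions y_i = n_i/n_T; K_p = p_D^2 / (p_A p_E^3) with p_i = y_i·P.
This yields a degree-4 equation in X; solving on (0,1), X = 0.879.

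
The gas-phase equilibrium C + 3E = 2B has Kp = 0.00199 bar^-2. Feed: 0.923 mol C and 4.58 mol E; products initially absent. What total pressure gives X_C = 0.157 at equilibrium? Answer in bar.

Let X = conversion of C (basis 0.923 mol C); extent of reaction ξ = 0.923X.
Moles: n_C = 0.923 − 0.923X; n_E = 4.58 − 2.77X; n_B = 1.85X.
Total moles n_T = 5.5 − 1.85X.
Kp = p_B^2 / (p_C p_E^3) with p_i = (n_i/n_T)·P.
At X = 0.157: the mole-fraction product g(X) = Π y_i^ν_i = 0.04119. Since Kp = g(X)·P^{-2}, P = (g/Kp)^(1/2) = (0.04119/0.00199)^(1/2) = 4.55 bar.

P = 4.55 bar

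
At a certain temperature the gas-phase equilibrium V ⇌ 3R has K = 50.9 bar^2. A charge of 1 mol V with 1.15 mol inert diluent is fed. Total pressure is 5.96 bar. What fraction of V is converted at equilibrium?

Basis: 1 mol V initially; let X = conversion of V. Extent ξ = X.
Mole table: n_V = 1 − X; n_R = 3X; n_I = 1.15 (inert).
n_T = Σnᵢ = 2.15 + 2X.
With p_i = (n_i/n_T)P, K = p_R^3 / (p_V).
Equating to 50.9 bar^2 and solving on 0 < X < 1: X = 0.616.

X = 0.616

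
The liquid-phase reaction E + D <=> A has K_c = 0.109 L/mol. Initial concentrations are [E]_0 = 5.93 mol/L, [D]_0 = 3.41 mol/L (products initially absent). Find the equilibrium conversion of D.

X = 0.342

Let X = conversion of D; extent ξ = 3.41·X mol/L.
Concentrations: [E] = 5.93 − 3.41X; [D] = 3.41 − 3.41X; [A] = 3.41X.
K_c = [A] / ([E] [D]).
Solving K_c = 0.109 for X ∈ (0,1): X = 0.342.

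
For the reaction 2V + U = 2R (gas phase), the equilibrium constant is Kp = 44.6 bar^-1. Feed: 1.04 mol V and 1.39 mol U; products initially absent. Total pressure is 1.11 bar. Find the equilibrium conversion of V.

Let X = conversion of V (basis 1.04 mol V); extent of reaction ξ = 0.52X.
Mole table: n_V = 1.04 − 1.04X; n_U = 1.39 − 0.52X; n_R = 1.04X.
n_T = Σnᵢ = 2.43 − 0.52X.
With p_i = (n_i/n_T)P, Kp = p_R^2 / (p_V^2 p_U).
Substituting and setting equal to 44.6 bar^-1 gives a polynomial in X; the root in (0,1) is X = 0.830.

X = 0.830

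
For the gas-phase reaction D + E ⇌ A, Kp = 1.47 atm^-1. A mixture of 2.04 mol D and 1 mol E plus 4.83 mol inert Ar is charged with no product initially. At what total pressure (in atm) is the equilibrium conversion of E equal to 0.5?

P = 3.26 atm

Let X = conversion of E (basis 1 mol E); extent of reaction ξ = X.
At extent ξ: n_D = 2.04 − X; n_E = 1 − X; n_A = X; n_I = 4.83 (inert).
Total moles n_T = 7.87 − X.
Kp = p_A / (p_D p_E) with p_i = (n_i/n_T)·P.
At X = 0.5: the mole-fraction product g(X) = Π y_i^ν_i = 4.786. Since Kp = g(X)·P^{-1}, P = (g/Kp)^(1/1) = (4.786/1.47)^(1/1) = 3.26 atm.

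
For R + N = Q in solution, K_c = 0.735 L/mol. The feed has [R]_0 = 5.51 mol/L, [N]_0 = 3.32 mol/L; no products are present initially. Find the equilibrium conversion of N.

X = 0.701

Let X = conversion of N; extent ξ = 3.32·X mol/L.
Concentrations: [R] = 5.51 − 3.32X; [N] = 3.32 − 3.32X; [Q] = 3.32X.
K_c = [Q] / ([R] [N]).
Setting equal to 0.735 and solving for X on (0,1) gives X = 0.701.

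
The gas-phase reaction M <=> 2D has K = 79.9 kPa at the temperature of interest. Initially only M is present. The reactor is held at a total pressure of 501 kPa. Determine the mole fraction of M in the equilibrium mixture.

Let X = conversion of M (basis 1 mol M); extent of reaction ξ = X.
Mole table: n_M = 1 − X; n_D = 2X.
Total moles n_T = 1 + X.
Mole fractions y_i = n_i/n_T; K = p_D^2 / (p_M) with p_i = y_i·P.
Setting this equal to 79.9 kPa and taking the physical root (0 < X < 1) gives X = 0.196.
Then n_M = 0.804, n_T = 1.2, so y_M = 0.673.

y_M = 0.673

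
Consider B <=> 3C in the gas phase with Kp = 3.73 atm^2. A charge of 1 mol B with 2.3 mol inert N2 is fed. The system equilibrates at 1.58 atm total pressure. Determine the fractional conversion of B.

Let X = conversion of B (basis 1 mol B); extent of reaction ξ = X.
At extent ξ: n_B = 1 − X; n_C = 3X; n_I = 2.3 (inert).
Summing: n_T = 3.3 + 2X.
With p_i = (n_i/n_T)P, Kp = p_C^3 / (p_B).
This yields a degree-3 equation in X; solving on (0,1), X = 0.710.

X = 0.710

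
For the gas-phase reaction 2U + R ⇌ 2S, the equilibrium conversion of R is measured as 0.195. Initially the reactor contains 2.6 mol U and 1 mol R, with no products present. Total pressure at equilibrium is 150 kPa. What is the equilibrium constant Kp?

Let X = conversion of R (basis 1 mol R); extent of reaction ξ = X.
Species balance: n_U = 2.6 − 2X; n_R = 1 − X; n_S = 2X.
Total moles n_T = 3.6 − X.
At X = 0.195: n_U = 2.21, n_R = 0.805, n_S = 0.39, n_T = 3.4.
p_i = (n_i/n_T)·P. Kp = p_S^2 / (p_U^2 p_R) = 0.000878 kPa^-1.

Kp = 0.000878 kPa^-1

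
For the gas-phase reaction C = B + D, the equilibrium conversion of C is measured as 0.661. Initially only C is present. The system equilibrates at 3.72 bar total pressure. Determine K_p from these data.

K_p = 2.89 bar

Take 1 mol C as basis and let X be its fractional conversion, so ξ = X.
Species balance: n_C = 1 − X; n_B = X; n_D = X.
Summing: n_T = 1 + X.
At X = 0.661: n_C = 0.339, n_B = 0.661, n_D = 0.661, n_T = 1.66.
p_i = (n_i/n_T)·P. K_p = p_B p_D / (p_C) = 2.89 bar.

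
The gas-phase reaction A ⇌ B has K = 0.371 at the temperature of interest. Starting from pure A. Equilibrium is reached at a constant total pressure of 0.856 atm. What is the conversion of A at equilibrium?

X = 0.271

Let X = conversion of A (basis 1 mol A); extent of reaction ξ = X.
Species balance: n_A = 1 − X; n_B = X.
Total moles n_T = 1 (Δν = 0, constant).
y_i = n_i/n_T, p_i = y_i·P. K = p_B / (p_A).
Substituting and setting equal to 0.371 gives a polynomial in X; the root in (0,1) is X = 0.271.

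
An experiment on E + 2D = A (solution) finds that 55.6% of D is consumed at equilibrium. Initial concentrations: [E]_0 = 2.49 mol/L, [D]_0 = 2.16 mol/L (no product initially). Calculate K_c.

Let X = conversion of D.
Concentrations: [E] = 2.49 − 1.08X; [D] = 2.16 − 2.16X; [A] = 1.08X.
At X = 0.556: [E] = 1.89, [D] = 0.959, [A] = 0.6.
K_c = [A] / ([E] [D]^2) = 0.346 (mol/L)^-2.

K_c = 0.346 (mol/L)^-2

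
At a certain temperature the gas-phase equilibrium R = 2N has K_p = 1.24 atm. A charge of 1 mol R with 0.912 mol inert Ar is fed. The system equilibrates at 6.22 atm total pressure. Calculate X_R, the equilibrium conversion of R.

Take 1 mol R as basis and let X be its fractional conversion, so ξ = X.
Species balance: n_R = 1 − X; n_N = 2X; n_I = 0.912 (inert).
Summing: n_T = 1.91 + X.
With p_i = (n_i/n_T)P, K_p = p_N^2 / (p_R).
Equating to 1.24 atm and solving on 0 < X < 1: X = 0.280.

X = 0.280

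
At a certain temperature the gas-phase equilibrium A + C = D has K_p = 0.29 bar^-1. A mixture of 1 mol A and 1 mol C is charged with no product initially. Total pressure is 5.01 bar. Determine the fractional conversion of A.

Take 1 mol A as basis and let X be its fractional conversion, so ξ = X.
Mole table: n_A = 1 − X; n_C = 1 − X; n_D = X.
Summing: n_T = 2 − X.
y_i = n_i/n_T, p_i = y_i·P. K_p = p_D / (p_A p_C).
This yields a degree-2 equation in X; solving on (0,1), X = 0.362.

X = 0.362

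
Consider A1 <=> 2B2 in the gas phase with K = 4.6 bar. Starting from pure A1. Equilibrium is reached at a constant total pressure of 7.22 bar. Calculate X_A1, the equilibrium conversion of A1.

Take 1 mol A1 as basis and let X be its fractional conversion, so ξ = X.
At extent ξ: n_A1 = 1 − X; n_B2 = 2X.
n_T = Σnᵢ = 1 + X.
With p_i = (n_i/n_T)P, K = p_B2^2 / (p_A1).
Equating to 4.6 bar and solving on 0 < X < 1: X = 0.371.

X = 0.371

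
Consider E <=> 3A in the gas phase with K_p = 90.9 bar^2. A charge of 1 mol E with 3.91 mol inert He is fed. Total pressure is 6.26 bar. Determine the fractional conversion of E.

Take 1 mol E as basis and let X be its fractional conversion, so ξ = X.
Moles: n_E = 1 − X; n_A = 3X; n_I = 3.91 (inert).
Total moles n_T = 4.91 + 2X.
y_i = n_i/n_T, p_i = y_i·P. K_p = p_A^3 / (p_E).
Equating to 90.9 bar^2 and solving on 0 < X < 1: X = 0.841.

X = 0.841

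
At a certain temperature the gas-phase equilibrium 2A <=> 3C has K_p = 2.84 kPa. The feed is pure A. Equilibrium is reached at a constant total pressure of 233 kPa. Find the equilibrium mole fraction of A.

y_A = 0.801

Take 1 mol A as basis and let X be its fractional conversion, so ξ = 0.5X.
Mole table: n_A = 1 − X; n_C = 1.5X.
Summing: n_T = 1 + 0.5X.
With p_i = (n_i/n_T)P, K_p = p_C^3 / (p_A^2).
Setting this equal to 2.84 kPa and taking the physical root (0 < X < 1) gives X = 0.142.
Then n_A = 0.858, n_T = 1.07, so y_A = 0.801.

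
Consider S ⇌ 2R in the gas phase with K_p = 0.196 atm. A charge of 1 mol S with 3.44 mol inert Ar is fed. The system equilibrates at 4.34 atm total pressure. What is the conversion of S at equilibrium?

Basis: 1 mol S initially; let X = conversion of S. Extent ξ = X.
Moles: n_S = 1 − X; n_R = 2X; n_I = 3.44 (inert).
n_T = Σnᵢ = 4.44 + X.
With p_i = (n_i/n_T)P, K_p = p_R^2 / (p_S).
This yields a degree-2 equation in X; solving on (0,1), X = 0.204.

X = 0.204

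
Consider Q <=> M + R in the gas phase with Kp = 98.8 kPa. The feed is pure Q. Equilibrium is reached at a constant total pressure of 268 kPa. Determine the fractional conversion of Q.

X = 0.519

Take 1 mol Q as basis and let X be its fractional conversion, so ξ = X.
Species balance: n_Q = 1 − X; n_M = X; n_R = X.
n_T = Σnᵢ = 1 + X.
With p_i = (n_i/n_T)P, Kp = p_M p_R / (p_Q).
This yields a degree-2 equation in X; solving on (0,1), X = 0.519.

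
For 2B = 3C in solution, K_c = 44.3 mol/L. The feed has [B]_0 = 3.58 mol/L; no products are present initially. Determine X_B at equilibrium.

Let X = conversion of B; extent ξ = 3.58X/2 mol/L.
Concentrations: [B] = 3.58 − 3.58X; [C] = 5.37X.
K_c = [C]^3 / ([B]^2).
Equating to 44.3 mol/L: the physical root is X = 0.696.

X = 0.696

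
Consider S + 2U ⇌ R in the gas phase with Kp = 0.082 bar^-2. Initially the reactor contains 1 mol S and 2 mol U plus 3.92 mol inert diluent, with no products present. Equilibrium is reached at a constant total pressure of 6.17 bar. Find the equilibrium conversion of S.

X = 0.167

Let X = conversion of S (basis 1 mol S); extent of reaction ξ = X.
Mole table: n_S = 1 − X; n_U = 2 − 2X; n_R = X; n_I = 3.92 (inert).
n_T = Σnᵢ = 6.92 − 2X.
Mole fractions y_i = n_i/n_T; Kp = p_R / (p_S p_U^2) with p_i = y_i·P.
Setting this equal to 0.082 bar^-2 and taking the physical root (0 < X < 1) gives X = 0.167.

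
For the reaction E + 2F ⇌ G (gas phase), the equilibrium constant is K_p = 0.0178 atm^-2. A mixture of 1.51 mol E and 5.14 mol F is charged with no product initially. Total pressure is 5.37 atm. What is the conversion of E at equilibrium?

X = 0.223

Take 1.51 mol E as basis and let X be its fractional conversion, so ξ = 1.51X.
At extent ξ: n_E = 1.51 − 1.51X; n_F = 5.14 − 3.02X; n_G = 1.51X.
Total moles n_T = 6.65 − 3.02X.
With p_i = (n_i/n_T)P, K_p = p_G / (p_E p_F^2).
Setting this equal to 0.0178 atm^-2 and taking the physical root (0 < X < 1) gives X = 0.223.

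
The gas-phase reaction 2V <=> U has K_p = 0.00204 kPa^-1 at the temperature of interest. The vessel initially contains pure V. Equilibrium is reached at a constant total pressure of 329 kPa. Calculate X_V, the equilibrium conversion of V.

Basis: 1 mol V initially; let X = conversion of V. Extent ξ = 0.5X.
At extent ξ: n_V = 1 − X; n_U = 0.5X.
Summing: n_T = 1 − 0.5X.
Mole fractions y_i = n_i/n_T; K_p = p_U / (p_V^2) with p_i = y_i·P.
This yields a degree-2 equation in X; solving on (0,1), X = 0.479.

X = 0.479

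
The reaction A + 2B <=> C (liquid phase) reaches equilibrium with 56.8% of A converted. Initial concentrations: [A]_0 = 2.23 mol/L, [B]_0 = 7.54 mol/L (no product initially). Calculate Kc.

Kc = 0.0525 (mol/L)^-2

Let X = conversion of A.
Concentrations: [A] = 2.23 − 2.23X; [B] = 7.54 − 4.46X; [C] = 2.23X.
At X = 0.568: [A] = 0.963, [B] = 5.01, [C] = 1.27.
Kc = [C] / ([A] [B]^2) = 0.0525 (mol/L)^-2.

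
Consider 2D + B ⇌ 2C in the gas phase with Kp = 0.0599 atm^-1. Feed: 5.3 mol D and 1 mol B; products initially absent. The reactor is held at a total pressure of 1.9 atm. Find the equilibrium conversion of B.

Let X = conversion of B (basis 1 mol B); extent of reaction ξ = X.
Species balance: n_D = 5.3 − 2X; n_B = 1 − X; n_C = 2X.
Total moles n_T = 6.3 − X.
y_i = n_i/n_T, p_i = y_i·P. Kp = p_C^2 / (p_D^2 p_B).
Setting this equal to 0.0599 atm^-1 and taking the physical root (0 < X < 1) gives X = 0.277.

X = 0.277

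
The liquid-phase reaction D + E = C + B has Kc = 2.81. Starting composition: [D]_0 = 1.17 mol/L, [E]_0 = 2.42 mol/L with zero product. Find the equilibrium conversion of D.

Let X = conversion of D; extent ξ = 1.17·X mol/L.
Concentrations: [D] = 1.17 − 1.17X; [E] = 2.42 − 1.17X; [C] = 1.17X; [B] = 1.17X.
Kc = [C] [B] / ([D] [E]).
Setting equal to 2.81 and solving for X on (0,1) gives X = 0.813.

X = 0.813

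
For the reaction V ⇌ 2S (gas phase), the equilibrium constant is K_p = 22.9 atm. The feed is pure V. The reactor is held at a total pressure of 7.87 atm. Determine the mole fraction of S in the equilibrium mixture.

y_S = 0.787

Basis: 1 mol V initially; let X = conversion of V. Extent ξ = X.
Species balance: n_V = 1 − X; n_S = 2X.
Total moles n_T = 1 + X.
y_i = n_i/n_T, p_i = y_i·P. K_p = p_S^2 / (p_V).
Substituting and setting equal to 22.9 atm gives a polynomial in X; the root in (0,1) is X = 0.649.
Then n_S = 1.3, n_T = 1.65, so y_S = 0.787.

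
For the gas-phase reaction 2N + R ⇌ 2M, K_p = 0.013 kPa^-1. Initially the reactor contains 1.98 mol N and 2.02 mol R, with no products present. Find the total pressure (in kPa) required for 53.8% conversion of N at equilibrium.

P = 243 kPa

Basis: 1.98 mol N initially; let X = conversion of N. Extent ξ = 0.99X.
Mole table: n_N = 1.98 − 1.98X; n_R = 2.02 − 0.99X; n_M = 1.98X.
Summing: n_T = 4 − 0.99X.
K_p = p_M^2 / (p_N^2 p_R) with p_i = (n_i/n_T)·P.
At X = 0.538: the mole-fraction product g(X) = Π y_i^ν_i = 3.161. Since K_p = g(X)·P^{-1}, P = (g/K_p)^(1/1) = (3.161/0.013)^(1/1) = 243 kPa.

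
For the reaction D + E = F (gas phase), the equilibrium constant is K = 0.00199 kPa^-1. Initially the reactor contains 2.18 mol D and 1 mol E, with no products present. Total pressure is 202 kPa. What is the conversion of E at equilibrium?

Take 1 mol E as basis and let X be its fractional conversion, so ξ = X.
Mole table: n_D = 2.18 − X; n_E = 1 − X; n_F = X.
n_T = Σnᵢ = 3.18 − X.
With p_i = (n_i/n_T)P, K = p_F / (p_D p_E).
Equating to 0.00199 kPa^-1 and solving on 0 < X < 1: X = 0.210.

X = 0.210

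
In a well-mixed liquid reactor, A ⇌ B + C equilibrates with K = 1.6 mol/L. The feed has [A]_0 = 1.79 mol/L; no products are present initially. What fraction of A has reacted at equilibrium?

Let X = conversion of A; extent ξ = 1.79·X mol/L.
Concentrations: [A] = 1.79 − 1.79X; [B] = 1.79X; [C] = 1.79X.
K = [B] [C] / ([A]).
This equals 1.6 at X = 0.599 (the root in 0 < X < 1).

X = 0.599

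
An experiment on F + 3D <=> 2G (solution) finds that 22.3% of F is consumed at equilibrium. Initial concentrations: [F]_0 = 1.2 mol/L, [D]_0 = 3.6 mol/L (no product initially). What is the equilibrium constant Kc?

Let X = conversion of F.
Concentrations: [F] = 1.2 − 1.2X; [D] = 3.6 − 3.6X; [G] = 2.4X.
At X = 0.223: [F] = 0.932, [D] = 2.8, [G] = 0.535.
Kc = [G]^2 / ([F] [D]^3) = 0.014 (mol/L)^-2.

Kc = 0.014 (mol/L)^-2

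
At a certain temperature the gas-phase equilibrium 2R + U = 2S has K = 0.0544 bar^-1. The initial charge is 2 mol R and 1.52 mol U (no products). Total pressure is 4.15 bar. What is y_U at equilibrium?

Basis: 2 mol R initially; let X = conversion of R. Extent ξ = X.
Moles: n_R = 2 − 2X; n_U = 1.52 − X; n_S = 2X.
n_T = Σnᵢ = 3.52 − X.
Mole fractions y_i = n_i/n_T; K = p_S^2 / (p_R^2 p_U) with p_i = y_i·P.
This yields a degree-3 equation in X; solving on (0,1), X = 0.229.
Then n_U = 1.29, n_T = 3.29, so y_U = 0.392.

y_U = 0.392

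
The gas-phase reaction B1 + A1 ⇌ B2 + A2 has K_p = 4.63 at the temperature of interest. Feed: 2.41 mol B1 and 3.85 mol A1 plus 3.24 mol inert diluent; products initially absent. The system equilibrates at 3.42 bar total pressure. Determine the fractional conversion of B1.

Basis: 2.41 mol B1 initially; let X = conversion of B1. Extent ξ = 2.41X.
Species balance: n_B1 = 2.41 − 2.41X; n_A1 = 3.85 − 2.41X; n_B2 = 2.41X; n_A2 = 2.41X; n_I = 3.24 (inert).
Since Δν = 0, n_T = 9.5 throughout.
y_i = n_i/n_T, p_i = y_i·P. K_p = p_B2 p_A2 / (p_B1 p_A1).
Setting this equal to 4.63 and taking the physical root (0 < X < 1) gives X = 0.816.

X = 0.816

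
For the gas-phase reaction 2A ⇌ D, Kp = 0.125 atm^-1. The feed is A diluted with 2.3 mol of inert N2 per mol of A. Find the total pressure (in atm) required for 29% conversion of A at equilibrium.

Basis: 1 mol A initially; let X = conversion of A. Extent ξ = 0.5X.
Species balance: n_A = 1 − X; n_D = 0.5X; n_I = 2.3 (inert).
Total moles n_T = 3.3 − 0.5X.
Kp = p_D / (p_A^2) with p_i = (n_i/n_T)·P.
At X = 0.29: the mole-fraction product g(X) = Π y_i^ν_i = 0.9075. Since Kp = g(X)·P^{-1}, P = (g/Kp)^(1/1) = (0.9075/0.125)^(1/1) = 7.26 atm.

P = 7.26 atm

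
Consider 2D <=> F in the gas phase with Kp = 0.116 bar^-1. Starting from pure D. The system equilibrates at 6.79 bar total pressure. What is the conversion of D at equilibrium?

Basis: 1 mol D initially; let X = conversion of D. Extent ξ = 0.5X.
Species balance: n_D = 1 − X; n_F = 0.5X.
Summing: n_T = 1 − 0.5X.
y_i = n_i/n_T, p_i = y_i·P. Kp = p_F / (p_D^2).
Setting this equal to 0.116 bar^-1 and taking the physical root (0 < X < 1) gives X = 0.509.

X = 0.509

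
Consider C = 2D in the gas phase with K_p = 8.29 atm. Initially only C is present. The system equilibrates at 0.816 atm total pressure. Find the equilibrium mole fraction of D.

y_D = 0.917

Take 1 mol C as basis and let X be its fractional conversion, so ξ = X.
Moles: n_C = 1 − X; n_D = 2X.
Total moles n_T = 1 + X.
y_i = n_i/n_T, p_i = y_i·P. K_p = p_D^2 / (p_C).
Substituting and setting equal to 8.29 atm gives a polynomial in X; the root in (0,1) is X = 0.847.
Then n_D = 1.69, n_T = 1.85, so y_D = 0.917.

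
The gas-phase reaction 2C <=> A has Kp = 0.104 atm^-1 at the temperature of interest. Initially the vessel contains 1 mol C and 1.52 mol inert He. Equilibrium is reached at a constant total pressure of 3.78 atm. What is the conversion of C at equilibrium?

Let X = conversion of C (basis 1 mol C); extent of reaction ξ = 0.5X.
Moles: n_C = 1 − X; n_A = 0.5X; n_I = 1.52 (inert).
Total moles n_T = 2.52 − 0.5X.
Mole fractions y_i = n_i/n_T; Kp = p_A / (p_C^2) with p_i = y_i·P.
This yields a degree-2 equation in X; solving on (0,1), X = 0.205.

X = 0.205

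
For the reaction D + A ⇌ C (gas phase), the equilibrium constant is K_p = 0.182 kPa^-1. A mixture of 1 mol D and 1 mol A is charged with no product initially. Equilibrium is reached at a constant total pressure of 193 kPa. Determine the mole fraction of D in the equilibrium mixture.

y_D = 0.143

Let X = conversion of D (basis 1 mol D); extent of reaction ξ = X.
Mole table: n_D = 1 − X; n_A = 1 − X; n_C = X.
Total moles n_T = 2 − X.
y_i = n_i/n_T, p_i = y_i·P. K_p = p_C / (p_D p_A).
This yields a degree-2 equation in X; solving on (0,1), X = 0.834.
Then n_D = 0.166, n_T = 1.17, so y_D = 0.143.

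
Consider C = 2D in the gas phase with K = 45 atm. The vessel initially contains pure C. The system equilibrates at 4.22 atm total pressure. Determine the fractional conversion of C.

Basis: 1 mol C initially; let X = conversion of C. Extent ξ = X.
Species balance: n_C = 1 − X; n_D = 2X.
n_T = Σnᵢ = 1 + X.
y_i = n_i/n_T, p_i = y_i·P. K = p_D^2 / (p_C).
This yields a degree-2 equation in X; solving on (0,1), X = 0.853.

X = 0.853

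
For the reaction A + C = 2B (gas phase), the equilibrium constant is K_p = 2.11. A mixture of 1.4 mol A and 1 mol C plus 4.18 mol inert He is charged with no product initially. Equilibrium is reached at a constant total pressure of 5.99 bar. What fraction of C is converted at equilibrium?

Take 1 mol C as basis and let X be its fractional conversion, so ξ = X.
Mole table: n_A = 1.4 − X; n_C = 1 − X; n_B = 2X; n_I = 4.18 (inert).
Since Δν = 0, n_T = 6.58 throughout.
With p_i = (n_i/n_T)P, K_p = p_B^2 / (p_A p_C).
Substituting and setting equal to 2.11 gives a polynomial in X; the root in (0,1) is X = 0.493.

X = 0.493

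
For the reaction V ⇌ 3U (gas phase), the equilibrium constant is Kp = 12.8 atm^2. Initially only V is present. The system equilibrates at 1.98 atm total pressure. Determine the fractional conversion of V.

Take 1 mol V as basis and let X be its fractional conversion, so ξ = X.
Mole table: n_V = 1 − X; n_U = 3X.
n_T = Σnᵢ = 1 + 2X.
Mole fractions y_i = n_i/n_T; Kp = p_U^3 / (p_V) with p_i = y_i·P.
Substituting and setting equal to 12.8 atm^2 gives a polynomial in X; the root in (0,1) is X = 0.614.

X = 0.614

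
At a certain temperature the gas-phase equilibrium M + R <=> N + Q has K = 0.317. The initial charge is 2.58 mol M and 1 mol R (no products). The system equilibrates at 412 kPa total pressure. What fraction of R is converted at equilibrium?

Take 1 mol R as basis and let X be its fractional conversion, so ξ = X.
Species balance: n_M = 2.58 − X; n_R = 1 − X; n_N = X; n_Q = X.
n_T stays at 3.58 (no change in mole number).
y_i = n_i/n_T, p_i = y_i·P. K = p_N p_Q / (p_M p_R).
This yields a degree-2 equation in X; solving on (0,1), X = 0.543.

X = 0.543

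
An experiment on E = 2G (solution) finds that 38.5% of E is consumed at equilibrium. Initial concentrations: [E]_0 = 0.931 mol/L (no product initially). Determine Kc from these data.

Let X = conversion of E.
Concentrations: [E] = 0.931 − 0.931X; [G] = 1.86X.
At X = 0.385: [E] = 0.573, [G] = 0.717.
Kc = [G]^2 / ([E]) = 0.898 mol/L.

Kc = 0.898 mol/L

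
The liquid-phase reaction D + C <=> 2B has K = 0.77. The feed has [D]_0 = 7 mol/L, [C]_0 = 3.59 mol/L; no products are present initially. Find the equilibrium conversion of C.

Let X = conversion of C; extent ξ = 3.59·X mol/L.
Concentrations: [D] = 7 − 3.59X; [C] = 3.59 − 3.59X; [B] = 7.18X.
K = [B]^2 / ([D] [C]).
This equals 0.77 at X = 0.416 (the root in 0 < X < 1).

X = 0.416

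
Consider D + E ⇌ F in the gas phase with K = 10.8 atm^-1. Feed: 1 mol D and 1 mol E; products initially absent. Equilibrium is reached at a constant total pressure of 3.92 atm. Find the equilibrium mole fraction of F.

y_F = 0.736

Let X = conversion of D (basis 1 mol D); extent of reaction ξ = X.
Moles: n_D = 1 − X; n_E = 1 − X; n_F = X.
n_T = Σnᵢ = 2 − X.
Mole fractions y_i = n_i/n_T; K = p_F / (p_D p_E) with p_i = y_i·P.
Equating to 10.8 atm^-1 and solving on 0 < X < 1: X = 0.848.
Then n_F = 0.848, n_T = 1.15, so y_F = 0.736.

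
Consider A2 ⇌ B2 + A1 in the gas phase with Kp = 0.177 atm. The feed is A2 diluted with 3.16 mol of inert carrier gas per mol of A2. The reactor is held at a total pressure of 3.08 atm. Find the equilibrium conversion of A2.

X = 0.397

Basis: 1 mol A2 initially; let X = conversion of A2. Extent ξ = X.
Moles: n_A2 = 1 − X; n_B2 = X; n_A1 = X; n_I = 3.16 (inert).
n_T = Σnᵢ = 4.16 + X.
With p_i = (n_i/n_T)P, Kp = p_B2 p_A1 / (p_A2).
Setting this equal to 0.177 atm and taking the physical root (0 < X < 1) gives X = 0.397.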